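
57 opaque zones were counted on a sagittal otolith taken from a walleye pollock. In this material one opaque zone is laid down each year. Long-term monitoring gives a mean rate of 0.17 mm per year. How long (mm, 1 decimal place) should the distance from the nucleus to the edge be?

9.7 mm

The record spans 57 years at 0.17 mm per year.
Predicted length = 0.17 mm/year × 57 years = 9.7 mm.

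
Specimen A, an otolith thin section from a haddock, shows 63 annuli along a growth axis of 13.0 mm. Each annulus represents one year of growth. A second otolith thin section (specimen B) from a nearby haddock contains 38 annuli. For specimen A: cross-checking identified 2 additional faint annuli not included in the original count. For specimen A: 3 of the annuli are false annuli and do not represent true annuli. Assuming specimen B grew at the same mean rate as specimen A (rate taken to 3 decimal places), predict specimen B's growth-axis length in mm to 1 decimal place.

Specimen A: true annulus count = 63 − 3 + 2 = 62.
A: Mean rate = 13.0 mm / 62 years ≈ 0.210 mm/yr.
B's length ≈ 0.210 × 38 = 8.0 mm.

8.0 mm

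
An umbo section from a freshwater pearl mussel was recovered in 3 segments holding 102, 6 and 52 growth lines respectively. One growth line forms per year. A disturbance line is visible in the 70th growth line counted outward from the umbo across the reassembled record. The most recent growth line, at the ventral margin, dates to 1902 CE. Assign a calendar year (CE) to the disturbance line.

Total growth lines = 102 + 6 + 52 = 160.
160 − 70 = 90 growth lines lie beyond the disturbance line toward the ventral margin.
Counting back 90 years from 1902 CE places the disturbance line in 1902 − 90 = 1812 CE.

1812 CE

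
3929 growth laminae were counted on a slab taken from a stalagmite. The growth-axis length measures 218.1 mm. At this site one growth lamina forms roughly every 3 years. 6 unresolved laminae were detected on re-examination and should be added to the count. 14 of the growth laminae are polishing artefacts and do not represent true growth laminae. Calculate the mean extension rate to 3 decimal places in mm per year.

True growth lamina count = 3929 − 14 + 6 = 3921.
3921 growth laminae at 3 years each span 3921 × 3 = 11763 years.
Mean rate = 218.1 mm / 11763 years ≈ 0.019 mm per year.

0.019 mm per year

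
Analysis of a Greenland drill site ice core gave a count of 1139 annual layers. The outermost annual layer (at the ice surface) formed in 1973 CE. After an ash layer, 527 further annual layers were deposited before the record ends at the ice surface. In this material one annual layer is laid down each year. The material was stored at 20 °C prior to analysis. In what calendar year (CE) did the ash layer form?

527 annual layers post-date the ash layer.
Counting back 527 years from 1973 CE places the ash layer in 1973 − 527 = 1446 CE.

1446 CE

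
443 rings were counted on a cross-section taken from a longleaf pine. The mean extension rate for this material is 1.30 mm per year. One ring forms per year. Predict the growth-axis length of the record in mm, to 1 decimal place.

575.9 mm

The record spans 443 years at 1.30 mm per year.
Predicted length = 1.30 mm/year × 443 years = 575.9 mm.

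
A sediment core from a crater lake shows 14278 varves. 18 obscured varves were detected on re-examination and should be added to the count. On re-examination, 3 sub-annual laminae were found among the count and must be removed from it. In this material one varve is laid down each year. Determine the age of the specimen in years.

14293 years

After corrections the count is 14278 − 3 + 18 = 14293 varves.
At one varve per year, that is 14293 years.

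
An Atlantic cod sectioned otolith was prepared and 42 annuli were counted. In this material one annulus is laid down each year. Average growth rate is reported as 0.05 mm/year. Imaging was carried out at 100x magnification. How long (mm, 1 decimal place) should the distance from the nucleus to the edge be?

2.1 mm

42 years of growth are recorded.
42 years at 0.05 mm/year gives 0.05 × 42 = 2.1 mm.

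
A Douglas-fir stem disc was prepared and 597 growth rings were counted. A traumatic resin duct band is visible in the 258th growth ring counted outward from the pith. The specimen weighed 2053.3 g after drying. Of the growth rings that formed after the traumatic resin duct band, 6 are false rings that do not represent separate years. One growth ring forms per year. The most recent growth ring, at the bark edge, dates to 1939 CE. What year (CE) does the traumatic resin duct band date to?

1606 CE

597 − 258 = 339 growth rings lie beyond the traumatic resin duct band toward the bark edge.
339 − 6 false = 333 true growth rings after the traumatic resin duct band.
The growth ring at the bark edge is 1939 CE, so the traumatic resin duct band dates to 1939 − 333 = 1606 CE.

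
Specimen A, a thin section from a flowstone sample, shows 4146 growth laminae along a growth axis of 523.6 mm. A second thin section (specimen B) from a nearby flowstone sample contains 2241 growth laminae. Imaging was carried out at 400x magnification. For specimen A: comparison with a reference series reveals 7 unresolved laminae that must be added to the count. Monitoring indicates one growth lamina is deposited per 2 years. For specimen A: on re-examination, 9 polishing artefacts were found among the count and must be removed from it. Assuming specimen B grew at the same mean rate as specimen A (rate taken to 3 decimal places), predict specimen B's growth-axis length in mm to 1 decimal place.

282.4 mm

Specimen A: adjusted count: 4146 − 9 + 7 = 4144 growth laminae.
Specimen A: 4144 growth laminae at 2 years each span 4144 × 2 = 8288 years.
A: Mean rate = 523.6 mm / 8288 years ≈ 0.063 mm per year.
Specimen B: 2241 growth laminae at 2 years each span 2241 × 2 = 4482 years. For B, 0.063 mm/year × 4482 years = 282.4 mm.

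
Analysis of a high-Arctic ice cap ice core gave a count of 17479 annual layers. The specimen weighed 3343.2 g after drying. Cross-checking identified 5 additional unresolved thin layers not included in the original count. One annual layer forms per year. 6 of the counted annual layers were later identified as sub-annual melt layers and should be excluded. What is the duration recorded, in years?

Correcting the raw count gives 17479 − 6 + 5 = 17478 true annual layers.
At one annual layer per year, that is 17478 years.

17478 yr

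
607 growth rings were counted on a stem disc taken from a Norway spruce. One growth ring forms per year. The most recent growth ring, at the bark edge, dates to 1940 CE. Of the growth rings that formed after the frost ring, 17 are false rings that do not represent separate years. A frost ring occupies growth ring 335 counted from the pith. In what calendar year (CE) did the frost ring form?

607 − 335 = 272 growth rings lie beyond the frost ring toward the bark edge.
Excluding 17 false growth rings: 272 − 17 = 255.
Counting back 255 years from 1940 CE places the frost ring in 1940 − 255 = 1685 CE.

1685 CE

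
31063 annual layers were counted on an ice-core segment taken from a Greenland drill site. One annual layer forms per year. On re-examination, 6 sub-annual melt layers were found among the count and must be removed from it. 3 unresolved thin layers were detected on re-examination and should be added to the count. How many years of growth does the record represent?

31060 yr

Correcting the raw count gives 31063 − 6 + 3 = 31060 true annual layers.
At one annual layer per year, that is 31060 years.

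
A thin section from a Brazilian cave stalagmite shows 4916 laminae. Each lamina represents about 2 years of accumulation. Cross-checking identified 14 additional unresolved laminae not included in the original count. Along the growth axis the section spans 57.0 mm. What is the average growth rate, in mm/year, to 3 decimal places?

0.006 mm/year

True lamina count = 4916 + 14 = 4930.
At 2 years per lamina, 4930 × 2 = 9860 years.
Mean rate = 57.0 mm / 9860 years ≈ 0.006 mm/year.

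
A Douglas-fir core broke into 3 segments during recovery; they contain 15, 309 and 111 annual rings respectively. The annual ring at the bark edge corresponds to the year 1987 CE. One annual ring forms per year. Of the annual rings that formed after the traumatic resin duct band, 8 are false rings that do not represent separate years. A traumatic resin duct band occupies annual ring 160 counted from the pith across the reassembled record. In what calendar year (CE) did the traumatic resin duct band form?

Total annual rings = 15 + 309 + 111 = 435.
The traumatic resin duct band sits at annual ring 160 from the pith, so 435 − 160 = 275 annual rings formed after it.
Removing the 8 false annual rings leaves 275 − 8 = 267 true annual rings beyond the traumatic resin duct band.
The annual ring at the bark edge is 1987 CE, so the traumatic resin duct band dates to 1987 − 267 = 1720 CE.

1720 CE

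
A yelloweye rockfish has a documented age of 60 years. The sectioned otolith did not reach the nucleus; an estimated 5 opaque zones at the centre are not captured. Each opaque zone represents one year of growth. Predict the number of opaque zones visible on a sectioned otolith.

At one opaque zone per year, 60 years correspond to 60 opaque zones.
60 − 5 missed = 55 opaque zones expected in the prepared section.

55 opaque zones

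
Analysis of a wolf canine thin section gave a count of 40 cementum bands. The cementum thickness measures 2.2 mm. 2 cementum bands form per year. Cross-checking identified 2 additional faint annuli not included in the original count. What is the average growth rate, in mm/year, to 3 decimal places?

0.105 mm/year

True cementum band count = 40 + 2 = 42.
With 2 cementum bands per year, 42 / 2 = 21 years.
2.2 mm over 21 years gives 2.2 / 21 ≈ 0.105 mm/year.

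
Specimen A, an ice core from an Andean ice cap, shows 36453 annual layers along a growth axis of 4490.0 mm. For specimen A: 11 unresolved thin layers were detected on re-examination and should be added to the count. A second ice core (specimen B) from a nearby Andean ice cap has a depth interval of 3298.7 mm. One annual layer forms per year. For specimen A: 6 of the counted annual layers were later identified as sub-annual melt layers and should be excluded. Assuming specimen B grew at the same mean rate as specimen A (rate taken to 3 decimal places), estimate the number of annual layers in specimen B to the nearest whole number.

26819 annual layers

Specimen A: true annual layer count = 36453 − 6 + 11 = 36458.
A: Extension rate ≈ 4490.0 / 36458 = 0.123 mm per year.
For B, 3298.7 / 0.123 = 26818.70 years ≈ 26819 annual layers.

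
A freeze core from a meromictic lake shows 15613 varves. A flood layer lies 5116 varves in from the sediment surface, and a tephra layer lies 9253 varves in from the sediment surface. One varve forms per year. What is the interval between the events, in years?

4137 yr

9253 − 5116 = 4137 varves lie between the two events.
That is 4137 years at one varve per year.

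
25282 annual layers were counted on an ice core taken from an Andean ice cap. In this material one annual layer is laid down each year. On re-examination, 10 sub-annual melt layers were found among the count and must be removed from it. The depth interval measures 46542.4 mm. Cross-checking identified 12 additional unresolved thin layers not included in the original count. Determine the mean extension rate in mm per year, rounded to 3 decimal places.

1.841 mm per year

Correcting the raw count gives 25282 − 10 + 12 = 25284 true annual layers.
Extension rate ≈ 46542.4 / 25284 = 1.841 mm per year.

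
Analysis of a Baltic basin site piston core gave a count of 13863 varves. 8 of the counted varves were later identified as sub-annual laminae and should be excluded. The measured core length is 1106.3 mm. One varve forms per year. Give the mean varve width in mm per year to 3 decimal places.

0.080 mm per year

True varve count = 13863 − 8 = 13855.
1106.3 mm over 13855 years gives 1106.3 / 13855 ≈ 0.080 mm per year.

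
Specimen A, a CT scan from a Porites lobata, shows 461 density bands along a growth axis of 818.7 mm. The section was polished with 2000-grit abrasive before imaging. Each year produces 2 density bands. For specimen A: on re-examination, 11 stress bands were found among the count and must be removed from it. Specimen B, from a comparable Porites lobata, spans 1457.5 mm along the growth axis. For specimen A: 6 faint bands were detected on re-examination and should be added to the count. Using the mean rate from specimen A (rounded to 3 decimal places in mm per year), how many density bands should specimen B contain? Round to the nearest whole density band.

Specimen A: after corrections the count is 461 − 11 + 6 = 456 density bands.
Specimen A: with 2 density bands per year, 456 / 2 = 228 years.
A: Extension rate ≈ 818.7 / 228 = 3.591 mm/yr.
B spans 1457.5 / 3.591 = 405.88 years; at 2 density bands per year that is 405.88 × 2 ≈ 812 density bands.

812 density bands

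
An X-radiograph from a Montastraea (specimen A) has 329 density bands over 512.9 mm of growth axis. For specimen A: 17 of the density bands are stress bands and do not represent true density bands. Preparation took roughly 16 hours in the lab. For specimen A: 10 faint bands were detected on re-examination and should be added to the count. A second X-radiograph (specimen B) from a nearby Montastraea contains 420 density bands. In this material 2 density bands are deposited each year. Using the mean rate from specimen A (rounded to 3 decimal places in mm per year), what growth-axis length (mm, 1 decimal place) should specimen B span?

669.1 mm

Specimen A: after corrections the count is 329 − 17 + 10 = 322 density bands.
Specimen A: dividing by 2 density bands per year: 322 / 2 = 161 years.
A: 512.9 mm over 161 years gives 512.9 / 161 ≈ 3.186 mm/yr.
Specimen B: dividing by 2 density bands per year: 420 / 2 = 210 years. B's length ≈ 3.186 × 210 = 669.1 mm.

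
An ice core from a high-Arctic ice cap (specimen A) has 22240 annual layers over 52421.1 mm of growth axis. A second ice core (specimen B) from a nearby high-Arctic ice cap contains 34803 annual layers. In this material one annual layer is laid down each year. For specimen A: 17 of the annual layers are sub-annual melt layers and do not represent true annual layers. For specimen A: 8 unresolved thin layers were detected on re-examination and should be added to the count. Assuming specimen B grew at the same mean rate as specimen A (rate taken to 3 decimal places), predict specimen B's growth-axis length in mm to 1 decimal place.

82065.5 mm

Specimen A: correcting the raw count gives 22240 − 17 + 8 = 22231 true annual layers.
A: 52421.1 mm over 22231 years gives 52421.1 / 22231 ≈ 2.358 mm/yr.
B's length ≈ 2.358 × 34803 = 82065.5 mm.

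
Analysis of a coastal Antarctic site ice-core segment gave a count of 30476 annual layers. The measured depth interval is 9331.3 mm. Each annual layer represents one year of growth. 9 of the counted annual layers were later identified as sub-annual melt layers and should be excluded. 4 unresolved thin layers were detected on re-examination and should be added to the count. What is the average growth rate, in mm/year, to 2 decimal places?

Correcting the raw count gives 30476 − 9 + 4 = 30471 true annual layers.
9331.3 mm over 30471 years gives 9331.3 / 30471 ≈ 0.31 mm/year.

0.31 mm/year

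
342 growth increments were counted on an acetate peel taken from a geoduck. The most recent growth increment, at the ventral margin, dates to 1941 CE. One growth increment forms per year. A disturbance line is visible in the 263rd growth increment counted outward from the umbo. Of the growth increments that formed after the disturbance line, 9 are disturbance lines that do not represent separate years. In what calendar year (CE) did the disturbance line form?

1871 CE

Between growth increment 263 and the ventral margin there are 342 − 263 = 79 growth increments.
Removing the 9 false growth increments leaves 79 − 9 = 70 true growth increments beyond the disturbance line.
1941 − 70 = 1871 CE.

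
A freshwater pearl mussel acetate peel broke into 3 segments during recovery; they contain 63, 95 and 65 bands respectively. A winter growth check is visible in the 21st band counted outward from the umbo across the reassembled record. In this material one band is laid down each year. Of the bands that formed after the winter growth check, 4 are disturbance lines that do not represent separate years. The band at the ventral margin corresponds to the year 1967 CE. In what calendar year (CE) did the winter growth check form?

1769 CE

Total bands = 63 + 95 + 65 = 223.
Between band 21 and the ventral margin there are 223 − 21 = 202 bands.
Removing the 4 false bands leaves 202 − 4 = 198 true bands beyond the winter growth check.
Counting back 198 years from 1967 CE places the winter growth check in 1967 − 198 = 1769 CE.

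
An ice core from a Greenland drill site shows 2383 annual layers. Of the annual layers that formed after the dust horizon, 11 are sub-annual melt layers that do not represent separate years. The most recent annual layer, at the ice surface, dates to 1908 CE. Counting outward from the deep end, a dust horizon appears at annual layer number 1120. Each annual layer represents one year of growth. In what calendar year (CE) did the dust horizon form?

The dust horizon sits at annual layer 1120 from the deep end, so 2383 − 1120 = 1263 annual layers formed after it.
Removing the 11 false annual layers leaves 1263 − 11 = 1252 true annual layers beyond the dust horizon.
The annual layer at the ice surface is 1908 CE, so the dust horizon dates to 1908 − 1252 = 656 CE.

656 CE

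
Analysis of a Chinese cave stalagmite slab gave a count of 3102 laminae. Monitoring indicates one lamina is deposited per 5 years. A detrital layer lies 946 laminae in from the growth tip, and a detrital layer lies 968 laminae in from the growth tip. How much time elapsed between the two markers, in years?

The two markers are separated by 968 − 946 = 22 laminae.
22 laminae at 5 years each span 22 × 5 = 110 years.

110 yr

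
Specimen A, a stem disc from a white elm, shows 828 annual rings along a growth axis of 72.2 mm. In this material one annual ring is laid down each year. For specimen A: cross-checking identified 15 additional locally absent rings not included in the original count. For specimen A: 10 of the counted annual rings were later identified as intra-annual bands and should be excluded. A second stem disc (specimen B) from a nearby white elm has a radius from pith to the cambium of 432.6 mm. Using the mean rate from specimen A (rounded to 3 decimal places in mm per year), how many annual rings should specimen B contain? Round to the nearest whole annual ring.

Specimen A: after corrections the count is 828 − 10 + 15 = 833 annual rings.
A: Extension rate ≈ 72.2 / 833 = 0.087 mm per year.
Specimen B: 432.6 mm / 0.087 mm per year = 4972.41 years ≈ 4972 annual rings.

4972 annual rings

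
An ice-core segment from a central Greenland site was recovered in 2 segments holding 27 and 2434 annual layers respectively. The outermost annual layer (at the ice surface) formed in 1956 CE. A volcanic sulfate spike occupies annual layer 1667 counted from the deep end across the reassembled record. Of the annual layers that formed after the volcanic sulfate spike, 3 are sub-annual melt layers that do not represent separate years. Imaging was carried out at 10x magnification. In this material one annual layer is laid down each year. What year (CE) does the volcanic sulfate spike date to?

1165 CE

Total annual layers = 27 + 2434 = 2461.
The volcanic sulfate spike sits at annual layer 1667 from the deep end, so 2461 − 1667 = 794 annual layers formed after it.
794 − 3 false = 791 true annual layers after the volcanic sulfate spike.
Counting back 791 years from 1956 CE places the volcanic sulfate spike in 1956 − 791 = 1165 CE.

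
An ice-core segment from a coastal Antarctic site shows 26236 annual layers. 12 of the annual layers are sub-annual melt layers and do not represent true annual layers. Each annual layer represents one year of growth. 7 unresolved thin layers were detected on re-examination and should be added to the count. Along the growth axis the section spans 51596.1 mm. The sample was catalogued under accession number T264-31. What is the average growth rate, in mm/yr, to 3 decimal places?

After corrections the count is 26236 − 12 + 7 = 26231 annual layers.
Mean rate = 51596.1 mm / 26231 years ≈ 1.967 mm/yr.

1.967 mm/yr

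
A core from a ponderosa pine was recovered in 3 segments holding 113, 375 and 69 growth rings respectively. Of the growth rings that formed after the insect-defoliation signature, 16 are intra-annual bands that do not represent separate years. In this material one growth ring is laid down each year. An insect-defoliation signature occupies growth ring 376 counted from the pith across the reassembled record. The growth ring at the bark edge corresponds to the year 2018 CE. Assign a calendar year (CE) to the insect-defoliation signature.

1853 CE

Total growth rings = 113 + 375 + 69 = 557.
The insect-defoliation signature sits at growth ring 376 from the pith, so 557 − 376 = 181 growth rings formed after it.
181 − 16 false = 165 true growth rings after the insect-defoliation signature.
The growth ring at the bark edge is 2018 CE, so the insect-defoliation signature dates to 2018 − 165 = 1853 CE.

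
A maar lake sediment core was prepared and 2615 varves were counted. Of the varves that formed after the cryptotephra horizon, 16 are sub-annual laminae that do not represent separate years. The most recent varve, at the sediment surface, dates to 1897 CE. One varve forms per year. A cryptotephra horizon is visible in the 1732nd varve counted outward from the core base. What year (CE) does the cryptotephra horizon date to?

1030 CE

The cryptotephra horizon sits at varve 1732 from the core base, so 2615 − 1732 = 883 varves formed after it.
Excluding 16 false varves: 883 − 16 = 867.
1897 − 867 = 1030 CE.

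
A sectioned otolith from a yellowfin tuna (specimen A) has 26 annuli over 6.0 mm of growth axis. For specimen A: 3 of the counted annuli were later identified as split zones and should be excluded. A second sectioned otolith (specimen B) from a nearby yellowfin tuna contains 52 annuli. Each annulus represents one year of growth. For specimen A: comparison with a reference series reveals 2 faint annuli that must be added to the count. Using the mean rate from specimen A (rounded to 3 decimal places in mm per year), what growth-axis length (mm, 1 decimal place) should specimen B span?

Specimen A: after corrections the count is 26 − 3 + 2 = 25 annuli.
A: 6.0 mm over 25 years gives 6.0 / 25 ≈ 0.240 mm/year.
Length of B = 0.240 × 52 = 12.5 mm.

12.5 mm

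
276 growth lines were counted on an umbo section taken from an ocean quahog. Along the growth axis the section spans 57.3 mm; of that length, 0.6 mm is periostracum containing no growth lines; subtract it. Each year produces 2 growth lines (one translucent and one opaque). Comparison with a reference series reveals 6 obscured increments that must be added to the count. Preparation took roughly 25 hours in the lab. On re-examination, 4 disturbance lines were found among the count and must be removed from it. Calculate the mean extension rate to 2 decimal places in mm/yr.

After corrections the count is 276 − 4 + 6 = 278 growth lines.
With 2 growth lines per year, 278 / 2 = 139 years.
Removing the 0.6 mm offcut leaves 57.3 − 0.6 = 56.7 mm.
56.7 mm over 139 years gives 56.7 / 139 ≈ 0.41 mm/yr.

0.41 mm/yr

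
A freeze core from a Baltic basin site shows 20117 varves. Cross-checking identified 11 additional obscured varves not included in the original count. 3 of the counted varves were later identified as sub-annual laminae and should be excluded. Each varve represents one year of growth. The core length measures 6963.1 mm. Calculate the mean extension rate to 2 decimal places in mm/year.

Correcting the raw count gives 20117 − 3 + 11 = 20125 true varves.
6963.1 mm over 20125 years gives 6963.1 / 20125 ≈ 0.35 mm/year.

0.35 mm/year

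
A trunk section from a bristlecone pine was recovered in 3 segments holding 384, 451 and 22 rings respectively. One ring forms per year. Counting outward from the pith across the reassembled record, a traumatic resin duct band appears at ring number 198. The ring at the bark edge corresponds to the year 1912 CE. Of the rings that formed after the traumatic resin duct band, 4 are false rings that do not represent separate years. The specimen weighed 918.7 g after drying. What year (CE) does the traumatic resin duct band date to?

Total rings = 384 + 451 + 22 = 857.
The traumatic resin duct band sits at ring 198 from the pith, so 857 − 198 = 659 rings formed after it.
Excluding 4 false rings: 659 − 4 = 655.
1912 − 655 = 1257 CE.

1257 CE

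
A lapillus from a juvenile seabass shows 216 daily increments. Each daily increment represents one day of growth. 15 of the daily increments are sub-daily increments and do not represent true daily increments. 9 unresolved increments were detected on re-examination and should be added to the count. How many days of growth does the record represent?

After corrections the count is 216 − 15 + 9 = 210 daily increments.
With a one-to-one daily increment periodicity this is 210 days.

210 d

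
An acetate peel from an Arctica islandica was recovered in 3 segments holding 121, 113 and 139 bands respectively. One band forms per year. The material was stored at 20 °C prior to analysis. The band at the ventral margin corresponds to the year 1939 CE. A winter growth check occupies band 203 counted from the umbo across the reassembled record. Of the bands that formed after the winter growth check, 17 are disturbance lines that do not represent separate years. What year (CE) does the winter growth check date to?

Total bands = 121 + 113 + 139 = 373.
373 − 203 = 170 bands lie beyond the winter growth check toward the ventral margin.
Excluding 17 false bands: 170 − 17 = 153.
Counting back 153 years from 1939 CE places the winter growth check in 1939 − 153 = 1786 CE.

1786 CE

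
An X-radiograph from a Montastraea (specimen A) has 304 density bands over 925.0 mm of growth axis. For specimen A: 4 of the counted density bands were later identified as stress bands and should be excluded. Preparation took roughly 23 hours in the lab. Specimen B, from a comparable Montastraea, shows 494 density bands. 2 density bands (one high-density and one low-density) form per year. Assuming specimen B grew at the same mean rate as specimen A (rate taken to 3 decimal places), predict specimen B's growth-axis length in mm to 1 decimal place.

Specimen A: adjusted count: 304 − 4 = 300 density bands.
Specimen A: 300 density bands at 2 per year is 300 / 2 = 150 years.
A: 925.0 mm over 150 years gives 925.0 / 150 ≈ 6.167 mm/yr.
Specimen B: with 2 density bands per year, 494 / 2 = 247 years. For B, 6.167 mm/year × 247 years = 1523.2 mm.

1523.2 mm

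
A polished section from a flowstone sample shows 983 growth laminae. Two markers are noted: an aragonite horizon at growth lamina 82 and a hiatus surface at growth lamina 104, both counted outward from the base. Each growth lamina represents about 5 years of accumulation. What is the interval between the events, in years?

110 yr

104 − 82 = 22 growth laminae lie between the two events.
22 growth laminae at 5 years each span 22 × 5 = 110 years.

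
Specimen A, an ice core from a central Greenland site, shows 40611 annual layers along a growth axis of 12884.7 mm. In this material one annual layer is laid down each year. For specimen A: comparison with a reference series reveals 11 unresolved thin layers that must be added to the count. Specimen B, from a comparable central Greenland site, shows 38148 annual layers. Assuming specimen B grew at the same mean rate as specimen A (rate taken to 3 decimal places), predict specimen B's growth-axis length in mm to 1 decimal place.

12092.9 mm

Specimen A: after corrections the count is 40611 + 11 = 40622 annual layers.
A: 12884.7 mm over 40622 years gives 12884.7 / 40622 ≈ 0.317 mm per year.
For B, 0.317 mm/year × 38148 years = 12092.9 mm.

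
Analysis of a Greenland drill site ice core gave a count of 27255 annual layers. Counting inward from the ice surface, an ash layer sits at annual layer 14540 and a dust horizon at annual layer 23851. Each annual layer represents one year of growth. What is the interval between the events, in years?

23851 − 14540 = 9311 annual layers lie between the two events.
That is 9311 years at one annual layer per year.

9311 years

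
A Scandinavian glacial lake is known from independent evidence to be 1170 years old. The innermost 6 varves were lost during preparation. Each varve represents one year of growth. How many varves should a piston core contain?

At one varve per year, 1170 years correspond to 1170 varves.
Subtracting the 6 varves not captured gives 1170 − 6 = 1164 varves in the record.

1164 varves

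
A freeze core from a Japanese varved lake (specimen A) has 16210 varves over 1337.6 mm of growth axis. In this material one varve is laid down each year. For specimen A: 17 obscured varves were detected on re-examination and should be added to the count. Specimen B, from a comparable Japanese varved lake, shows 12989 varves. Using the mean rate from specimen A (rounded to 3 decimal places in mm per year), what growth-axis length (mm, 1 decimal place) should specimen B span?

Specimen A: adjusted count: 16210 + 17 = 16227 varves.
A: Mean rate = 1337.6 mm / 16227 years ≈ 0.082 mm/yr.
Length of B = 0.082 × 12989 = 1065.1 mm.

1065.1 mm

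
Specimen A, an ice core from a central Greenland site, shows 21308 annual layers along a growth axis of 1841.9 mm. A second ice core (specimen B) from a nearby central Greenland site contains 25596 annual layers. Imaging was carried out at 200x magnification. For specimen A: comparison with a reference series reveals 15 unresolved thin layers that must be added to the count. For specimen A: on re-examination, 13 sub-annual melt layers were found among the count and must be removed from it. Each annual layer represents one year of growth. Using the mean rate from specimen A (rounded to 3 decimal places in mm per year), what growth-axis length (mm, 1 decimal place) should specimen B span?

2201.3 mm

Specimen A: true annual layer count = 21308 − 13 + 15 = 21310.
A: 1841.9 mm over 21310 years gives 1841.9 / 21310 ≈ 0.086 mm/yr.
Length of B = 0.086 × 25596 = 2201.3 mm.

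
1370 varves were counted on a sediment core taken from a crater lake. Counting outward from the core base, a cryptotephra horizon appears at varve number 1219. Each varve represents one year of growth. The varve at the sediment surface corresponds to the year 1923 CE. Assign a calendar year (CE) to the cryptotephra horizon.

1772 CE

Between varve 1219 and the sediment surface there are 1370 − 1219 = 151 varves.
1923 − 151 = 1772 CE.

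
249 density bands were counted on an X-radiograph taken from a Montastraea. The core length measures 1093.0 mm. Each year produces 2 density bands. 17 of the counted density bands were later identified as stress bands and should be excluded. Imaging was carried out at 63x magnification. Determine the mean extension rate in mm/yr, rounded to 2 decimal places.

After corrections the count is 249 − 17 = 232 density bands.
232 density bands at 2 per year is 232 / 2 = 116 years.
Mean rate = 1093.0 mm / 116 years ≈ 9.42 mm/yr.

9.42 mm/yr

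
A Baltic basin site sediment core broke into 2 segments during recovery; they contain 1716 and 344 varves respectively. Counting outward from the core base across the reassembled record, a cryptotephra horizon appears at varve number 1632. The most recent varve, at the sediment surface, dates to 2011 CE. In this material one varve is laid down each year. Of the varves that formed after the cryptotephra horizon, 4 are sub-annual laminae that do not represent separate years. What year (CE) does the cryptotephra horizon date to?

Total varves = 1716 + 344 = 2060.
Between varve 1632 and the sediment surface there are 2060 − 1632 = 428 varves.
Excluding 4 false varves: 428 − 4 = 424.
The varve at the sediment surface is 2011 CE, so the cryptotephra horizon dates to 2011 − 424 = 1587 CE.

1587 CE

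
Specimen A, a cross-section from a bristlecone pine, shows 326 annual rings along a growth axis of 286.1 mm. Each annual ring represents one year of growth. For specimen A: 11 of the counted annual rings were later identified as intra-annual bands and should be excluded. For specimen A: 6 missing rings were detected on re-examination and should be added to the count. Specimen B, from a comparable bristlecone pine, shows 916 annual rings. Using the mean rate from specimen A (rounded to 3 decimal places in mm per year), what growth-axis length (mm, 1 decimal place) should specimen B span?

816.2 mm

Specimen A: adjusted count: 326 − 11 + 6 = 321 annual rings.
A: Extension rate ≈ 286.1 / 321 = 0.891 mm/yr.
Length of B = 0.891 × 916 = 816.2 mm.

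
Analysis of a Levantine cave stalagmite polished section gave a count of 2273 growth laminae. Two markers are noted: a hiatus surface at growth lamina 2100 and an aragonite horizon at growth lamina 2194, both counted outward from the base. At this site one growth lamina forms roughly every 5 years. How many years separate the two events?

470 years

The two markers are separated by 2194 − 2100 = 94 growth laminae.
At 5 years per growth lamina, 94 × 5 = 470 years.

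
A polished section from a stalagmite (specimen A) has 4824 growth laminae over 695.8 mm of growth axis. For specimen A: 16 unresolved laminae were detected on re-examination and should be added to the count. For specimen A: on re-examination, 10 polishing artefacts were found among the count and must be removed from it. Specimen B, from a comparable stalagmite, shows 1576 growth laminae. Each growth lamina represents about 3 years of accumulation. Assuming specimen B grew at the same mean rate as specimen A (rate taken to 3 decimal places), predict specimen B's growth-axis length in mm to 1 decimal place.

226.9 mm

Specimen A: correcting the raw count gives 4824 − 10 + 16 = 4830 true growth laminae.
Specimen A: multiplying by 3 years per growth lamina: 4830 × 3 = 14490 years.
A: Mean rate = 695.8 mm / 14490 years ≈ 0.048 mm/yr.
Specimen B: multiplying by 3 years per growth lamina: 1576 × 3 = 4728 years. B's length ≈ 0.048 × 4728 = 226.9 mm.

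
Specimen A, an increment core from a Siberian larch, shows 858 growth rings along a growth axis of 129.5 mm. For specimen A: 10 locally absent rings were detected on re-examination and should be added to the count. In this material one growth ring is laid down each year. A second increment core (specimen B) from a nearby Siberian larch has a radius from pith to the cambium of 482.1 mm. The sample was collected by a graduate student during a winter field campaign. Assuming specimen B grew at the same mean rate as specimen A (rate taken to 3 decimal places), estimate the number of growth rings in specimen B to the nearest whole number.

3236 growth rings

Specimen A: true growth ring count = 858 + 10 = 868.
A: Extension rate ≈ 129.5 / 868 = 0.149 mm per year.
Specimen B: 482.1 mm / 0.149 mm per year = 3235.57 years ≈ 3236 growth rings.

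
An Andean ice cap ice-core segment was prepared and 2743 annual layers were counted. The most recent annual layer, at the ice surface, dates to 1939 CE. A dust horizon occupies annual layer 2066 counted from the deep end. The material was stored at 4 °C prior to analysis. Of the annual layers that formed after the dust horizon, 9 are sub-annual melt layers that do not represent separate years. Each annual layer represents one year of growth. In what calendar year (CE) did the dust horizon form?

The dust horizon sits at annual layer 2066 from the deep end, so 2743 − 2066 = 677 annual layers formed after it.
677 − 9 false = 668 true annual layers after the dust horizon.
The annual layer at the ice surface is 1939 CE, so the dust horizon dates to 1939 − 668 = 1271 CE.

1271 CE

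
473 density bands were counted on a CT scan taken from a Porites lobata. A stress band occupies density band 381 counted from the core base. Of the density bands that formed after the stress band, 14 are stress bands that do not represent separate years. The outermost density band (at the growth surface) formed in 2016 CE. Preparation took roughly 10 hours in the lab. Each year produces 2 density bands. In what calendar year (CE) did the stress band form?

1977 CE

Between density band 381 and the growth surface there are 473 − 381 = 92 density bands.
92 − 14 false = 78 true density bands after the stress band.
With 2 density bands per year, 78 / 2 = 39 years.
2016 − 39 = 1977 CE.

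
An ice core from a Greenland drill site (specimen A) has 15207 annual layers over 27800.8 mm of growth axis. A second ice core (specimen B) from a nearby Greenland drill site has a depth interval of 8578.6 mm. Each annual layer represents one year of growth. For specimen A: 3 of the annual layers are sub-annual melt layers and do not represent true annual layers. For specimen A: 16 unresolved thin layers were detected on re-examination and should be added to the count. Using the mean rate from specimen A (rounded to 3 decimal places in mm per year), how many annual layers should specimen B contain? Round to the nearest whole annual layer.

4695 annual layers

Specimen A: adjusted count: 15207 − 3 + 16 = 15220 annual layers.
A: Mean rate = 27800.8 mm / 15220 years ≈ 1.827 mm/yr.
Specimen B: 8578.6 mm / 1.827 mm per year = 4695.46 years ≈ 4695 annual layers.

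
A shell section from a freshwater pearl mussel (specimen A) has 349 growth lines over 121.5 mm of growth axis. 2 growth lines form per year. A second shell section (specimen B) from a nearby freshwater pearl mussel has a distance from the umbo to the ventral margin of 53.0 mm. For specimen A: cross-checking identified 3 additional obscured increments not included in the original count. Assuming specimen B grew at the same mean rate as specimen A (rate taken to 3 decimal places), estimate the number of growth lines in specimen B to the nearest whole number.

154 growth lines

Specimen A: correcting the raw count gives 349 + 3 = 352 true growth lines.
Specimen A: dividing by 2 growth lines per year: 352 / 2 = 176 years.
A: 121.5 mm over 176 years gives 121.5 / 176 ≈ 0.690 mm/yr.
Specimen B: 53.0 mm / 0.690 mm per year = 76.81 years; at 2 growth lines per year that is 76.81 × 2 ≈ 154 growth lines.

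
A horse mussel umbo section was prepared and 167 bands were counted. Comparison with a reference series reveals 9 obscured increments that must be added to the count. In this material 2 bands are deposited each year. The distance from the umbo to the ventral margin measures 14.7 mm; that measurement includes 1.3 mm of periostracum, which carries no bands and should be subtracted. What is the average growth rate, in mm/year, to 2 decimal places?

0.15 mm/year

True band count = 167 + 9 = 176.
Dividing by 2 bands per year: 176 / 2 = 88 years.
Net length = 14.7 − 1.3 = 13.4 mm.
13.4 mm over 88 years gives 13.4 / 88 ≈ 0.15 mm/year.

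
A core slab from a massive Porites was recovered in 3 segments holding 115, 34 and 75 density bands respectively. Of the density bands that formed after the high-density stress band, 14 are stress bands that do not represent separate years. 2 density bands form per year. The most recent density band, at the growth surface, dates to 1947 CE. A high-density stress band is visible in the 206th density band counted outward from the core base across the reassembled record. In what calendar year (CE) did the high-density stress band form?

Total density bands = 115 + 34 + 75 = 224.
The high-density stress band sits at density band 206 from the core base, so 224 − 206 = 18 density bands formed after it.
Removing the 14 false density bands leaves 18 − 14 = 4 true density bands beyond the high-density stress band.
Dividing by 2 density bands per year: 4 / 2 = 2 years.
1947 − 2 = 1945 CE.

1945 CE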